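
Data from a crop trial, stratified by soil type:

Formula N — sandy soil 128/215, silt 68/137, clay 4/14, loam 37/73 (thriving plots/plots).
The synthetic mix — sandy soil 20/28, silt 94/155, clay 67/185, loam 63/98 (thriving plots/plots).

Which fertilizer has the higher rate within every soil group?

the synthetic mix

Sandy soil: Formula N 128/215 = 59.5%, the synthetic mix 20/28 = 71.4% → the synthetic mix
Silt: Formula N 68/137 = 49.6%, the synthetic mix 94/155 = 60.6% → the synthetic mix
Clay: Formula N 4/14 = 28.6%, the synthetic mix 67/185 = 36.2% → the synthetic mix
Loam: Formula N 37/73 = 50.7%, the synthetic mix 63/98 = 64.3% → the synthetic mix
The synthetic mix has the higher rate in all 4 groups.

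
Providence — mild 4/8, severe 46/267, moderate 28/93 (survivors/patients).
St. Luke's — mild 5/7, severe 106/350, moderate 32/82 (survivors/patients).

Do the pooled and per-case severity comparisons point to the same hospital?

Yes

Mild: Providence 4/8 = 50.0%, St. Luke's 5/7 = 71.4% → St. Luke's
Severe: Providence 46/267 = 17.2%, St. Luke's 106/350 = 30.3% → St. Luke's
Moderate: Providence 28/93 = 30.1%, St. Luke's 32/82 = 39.0% → St. Luke's
Overall: Providence 78/368 = 21.2%, St. Luke's 143/439 = 32.6% → St. Luke's
St. Luke's wins overall and in every case group — no reversal.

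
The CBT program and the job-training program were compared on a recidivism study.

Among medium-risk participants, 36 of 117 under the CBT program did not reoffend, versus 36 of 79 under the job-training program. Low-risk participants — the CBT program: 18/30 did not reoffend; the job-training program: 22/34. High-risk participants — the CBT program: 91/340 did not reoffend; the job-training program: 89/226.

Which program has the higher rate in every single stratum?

Medium-risk: the CBT program 36/117 = 30.8%, the job-training program 36/79 = 45.6% → the job-training program
Low-risk: the CBT program 18/30 = 60.0%, the job-training program 22/34 = 64.7% → the job-training program
High-risk: the CBT program 91/340 = 26.8%, the job-training program 89/226 = 39.4% → the job-training program
The job-training program has the higher rate in all 3 groups.

the job-training program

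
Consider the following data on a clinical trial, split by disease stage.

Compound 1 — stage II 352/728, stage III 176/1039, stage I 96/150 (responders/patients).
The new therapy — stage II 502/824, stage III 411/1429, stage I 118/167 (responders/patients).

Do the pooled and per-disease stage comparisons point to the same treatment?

Stage II: Compound 1 352/728 = 48.4%, the new therapy 502/824 = 60.9% → the new therapy
Stage III: Compound 1 176/1039 = 16.9%, the new therapy 411/1429 = 28.8% → the new therapy
Stage I: Compound 1 96/150 = 64.0%, the new therapy 118/167 = 70.7% → the new therapy
Overall: Compound 1 624/1917 = 32.6%, the new therapy 1031/2420 = 42.6% → the new therapy
The new therapy wins overall and in every disease group — no reversal.

Yes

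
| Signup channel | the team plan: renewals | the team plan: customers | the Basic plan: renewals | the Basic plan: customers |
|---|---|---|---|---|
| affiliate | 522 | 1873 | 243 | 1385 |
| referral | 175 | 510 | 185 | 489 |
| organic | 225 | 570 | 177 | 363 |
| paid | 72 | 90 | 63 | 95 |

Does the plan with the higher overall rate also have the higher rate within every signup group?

Affiliate: the team plan 522/1873 = 27.9%, the Basic plan 243/1385 = 17.5% → the team plan
Referral: the team plan 175/510 = 34.3%, the Basic plan 185/489 = 37.8% → the Basic plan
Organic: the team plan 225/570 = 39.5%, the Basic plan 177/363 = 48.8% → the Basic plan
Paid: the team plan 72/90 = 80.0%, the Basic plan 63/95 = 66.3% → the team plan
Overall: the team plan 994/3043 = 32.7%, the Basic plan 668/2332 = 28.6% → the team plan
Neither sweeps: the team plan wins 2 of 4 groups, the Basic plan wins 2. The team plan wins overall but not every group — no Simpson reversal.

No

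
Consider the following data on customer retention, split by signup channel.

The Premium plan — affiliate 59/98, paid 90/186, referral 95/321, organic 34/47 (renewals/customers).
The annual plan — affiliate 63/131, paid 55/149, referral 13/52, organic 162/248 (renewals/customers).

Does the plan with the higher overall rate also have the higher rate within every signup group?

Affiliate: the Premium plan 59/98 = 60.2%, the annual plan 63/131 = 48.1% → the Premium plan
Paid: the Premium plan 90/186 = 48.4%, the annual plan 55/149 = 36.9% → the Premium plan
Referral: the Premium plan 95/321 = 29.6%, the annual plan 13/52 = 25.0% → the Premium plan
Organic: the Premium plan 34/47 = 72.3%, the annual plan 162/248 = 65.3% → the Premium plan
Overall: the Premium plan 278/652 = 42.6%, the annual plan 293/580 = 50.5% → the annual plan
The Premium plan wins each signup group but the annual plan wins overall — the comparison reverses. The Premium plan's customers skew toward referral, which has a lower base rate.

No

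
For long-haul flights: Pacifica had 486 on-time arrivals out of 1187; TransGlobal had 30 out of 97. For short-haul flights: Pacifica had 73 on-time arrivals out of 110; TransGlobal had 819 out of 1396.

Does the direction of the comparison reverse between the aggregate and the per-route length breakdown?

Yes

Long-haul: Pacifica 486/1187 = 40.9%, TransGlobal 30/97 = 30.9% → Pacifica
Short-haul: Pacifica 73/110 = 66.4%, TransGlobal 819/1396 = 58.7% → Pacifica
Overall: Pacifica 559/1297 = 43.1%, TransGlobal 849/1493 = 56.9% → TransGlobal
Pacifica wins each route group but TransGlobal wins overall — the comparison reverses. Pacifica's flights skew toward long-haul, which has a lower base rate.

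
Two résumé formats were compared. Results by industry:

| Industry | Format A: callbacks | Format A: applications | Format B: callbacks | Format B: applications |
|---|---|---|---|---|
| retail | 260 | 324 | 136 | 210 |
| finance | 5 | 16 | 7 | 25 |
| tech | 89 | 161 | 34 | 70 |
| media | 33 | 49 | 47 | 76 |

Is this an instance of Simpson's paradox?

Retail: Format A 260/324 = 80.2%, Format B 136/210 = 64.8% → Format A
Finance: Format A 5/16 = 31.2%, Format B 7/25 = 28.0% → Format A
Tech: Format A 89/161 = 55.3%, Format B 34/70 = 48.6% → Format A
Media: Format A 33/49 = 67.3%, Format B 47/76 = 61.8% → Format A
Overall: Format A 387/550 = 70.4%, Format B 224/381 = 58.8% → Format A
Format A wins overall and in every industry group — no reversal.

No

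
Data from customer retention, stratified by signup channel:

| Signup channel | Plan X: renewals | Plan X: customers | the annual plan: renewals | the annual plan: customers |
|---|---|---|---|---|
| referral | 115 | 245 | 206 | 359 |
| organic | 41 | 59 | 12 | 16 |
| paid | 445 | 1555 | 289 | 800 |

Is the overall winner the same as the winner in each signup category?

Referral: Plan X 115/245 = 46.9%, the annual plan 206/359 = 57.4% → the annual plan
Organic: Plan X 41/59 = 69.5%, the annual plan 12/16 = 75.0% → the annual plan
Paid: Plan X 445/1555 = 28.6%, the annual plan 289/800 = 36.1% → the annual plan
Overall: Plan X 601/1859 = 32.3%, the annual plan 507/1175 = 43.1% → the annual plan
The annual plan wins overall and in every signup group — no reversal.

Yes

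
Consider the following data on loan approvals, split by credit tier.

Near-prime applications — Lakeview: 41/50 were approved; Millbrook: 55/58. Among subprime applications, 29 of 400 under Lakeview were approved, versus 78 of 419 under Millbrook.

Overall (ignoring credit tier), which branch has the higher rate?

Millbrook

Near-prime: Lakeview 41/50 = 82.0%, Millbrook 55/58 = 94.8% → Millbrook
Subprime: Lakeview 29/400 = 7.2%, Millbrook 78/419 = 18.6% → Millbrook
Overall: Lakeview 70/450 = 15.6%, Millbrook 133/477 = 27.9% → Millbrook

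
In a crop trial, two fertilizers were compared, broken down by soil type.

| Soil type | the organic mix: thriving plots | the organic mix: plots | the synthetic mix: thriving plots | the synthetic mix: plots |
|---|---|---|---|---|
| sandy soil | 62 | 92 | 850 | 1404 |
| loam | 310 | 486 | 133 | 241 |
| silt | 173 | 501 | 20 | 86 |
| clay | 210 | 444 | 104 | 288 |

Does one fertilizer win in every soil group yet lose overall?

Yes

Sandy soil: the organic mix 62/92 = 67.4%, the synthetic mix 850/1404 = 60.5% → the organic mix
Loam: the organic mix 310/486 = 63.8%, the synthetic mix 133/241 = 55.2% → the organic mix
Silt: the organic mix 173/501 = 34.5%, the synthetic mix 20/86 = 23.3% → the organic mix
Clay: the organic mix 210/444 = 47.3%, the synthetic mix 104/288 = 36.1% → the organic mix
Overall: the organic mix 755/1523 = 49.6%, the synthetic mix 1107/2019 = 54.8% → the synthetic mix
The organic mix wins each soil group but the synthetic mix wins overall — the comparison reverses. The organic mix's plots skew toward silt, which has a lower base rate.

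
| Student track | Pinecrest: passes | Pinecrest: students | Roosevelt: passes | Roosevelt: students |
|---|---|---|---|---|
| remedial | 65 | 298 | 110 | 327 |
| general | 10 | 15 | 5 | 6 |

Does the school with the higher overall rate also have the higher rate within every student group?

Remedial: Pinecrest 65/298 = 21.8%, Roosevelt 110/327 = 33.6% → Roosevelt
General: Pinecrest 10/15 = 66.7%, Roosevelt 5/6 = 83.3% → Roosevelt
Overall: Pinecrest 75/313 = 24.0%, Roosevelt 115/333 = 34.5% → Roosevelt
Roosevelt wins overall and in every student group — no reversal.

Yes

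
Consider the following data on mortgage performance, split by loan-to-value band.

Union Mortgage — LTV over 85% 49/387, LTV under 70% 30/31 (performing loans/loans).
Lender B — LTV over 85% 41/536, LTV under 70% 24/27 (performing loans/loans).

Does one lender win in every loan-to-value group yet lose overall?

No

LTV over 85%: Union Mortgage 49/387 = 12.7%, Lender B 41/536 = 7.6% → Union Mortgage
LTV under 70%: Union Mortgage 30/31 = 96.8%, Lender B 24/27 = 88.9% → Union Mortgage
Overall: Union Mortgage 79/418 = 18.9%, Lender B 65/563 = 11.5% → Union Mortgage
Union Mortgage wins overall and in every loan-to-value group — no reversal.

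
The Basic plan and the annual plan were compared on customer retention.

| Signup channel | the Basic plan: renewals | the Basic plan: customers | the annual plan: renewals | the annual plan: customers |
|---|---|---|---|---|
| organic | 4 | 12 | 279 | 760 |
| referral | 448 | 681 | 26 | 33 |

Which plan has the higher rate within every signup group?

the annual plan

Organic: the Basic plan 4/12 = 33.3%, the annual plan 279/760 = 36.7% → the annual plan
Referral: the Basic plan 448/681 = 65.8%, the annual plan 26/33 = 78.8% → the annual plan
The annual plan has the higher rate in both groups.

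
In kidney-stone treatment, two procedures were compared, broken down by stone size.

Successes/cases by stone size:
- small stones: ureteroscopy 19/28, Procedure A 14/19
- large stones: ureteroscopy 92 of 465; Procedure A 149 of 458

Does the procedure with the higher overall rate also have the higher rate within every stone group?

Yes

Small stones: ureteroscopy 19/28 = 67.9%, Procedure A 14/19 = 73.7% → Procedure A
Large stones: ureteroscopy 92/465 = 19.8%, Procedure A 149/458 = 32.5% → Procedure A
Overall: ureteroscopy 111/493 = 22.5%, Procedure A 163/477 = 34.2% → Procedure A
Procedure A wins overall and in every stone group — no reversal.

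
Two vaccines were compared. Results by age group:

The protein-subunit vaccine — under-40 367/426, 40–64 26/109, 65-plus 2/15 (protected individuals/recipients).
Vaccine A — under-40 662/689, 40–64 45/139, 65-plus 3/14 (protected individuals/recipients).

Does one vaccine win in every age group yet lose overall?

No

Under-40: the protein-subunit vaccine 367/426 = 86.2%, Vaccine A 662/689 = 96.1% → Vaccine A
40–64: the protein-subunit vaccine 26/109 = 23.9%, Vaccine A 45/139 = 32.4% → Vaccine A
65-plus: the protein-subunit vaccine 2/15 = 13.3%, Vaccine A 3/14 = 21.4% → Vaccine A
Overall: the protein-subunit vaccine 395/550 = 71.8%, Vaccine A 710/842 = 84.3% → Vaccine A
Vaccine A wins overall and in every age group — no reversal.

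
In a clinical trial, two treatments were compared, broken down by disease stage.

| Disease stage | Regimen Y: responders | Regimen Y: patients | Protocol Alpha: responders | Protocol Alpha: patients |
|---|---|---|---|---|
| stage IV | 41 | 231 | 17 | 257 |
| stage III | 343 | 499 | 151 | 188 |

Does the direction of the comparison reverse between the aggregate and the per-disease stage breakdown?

Stage IV: Regimen Y 41/231 = 17.7%, Protocol Alpha 17/257 = 6.6% → Regimen Y
Stage III: Regimen Y 343/499 = 68.7%, Protocol Alpha 151/188 = 80.3% → Protocol Alpha
Overall: Regimen Y 384/730 = 52.6%, Protocol Alpha 168/445 = 37.8% → Regimen Y
Neither sweeps: Regimen Y wins 1 of 2 groups, Protocol Alpha wins 1. Regimen Y wins overall but not every group — no Simpson reversal.

No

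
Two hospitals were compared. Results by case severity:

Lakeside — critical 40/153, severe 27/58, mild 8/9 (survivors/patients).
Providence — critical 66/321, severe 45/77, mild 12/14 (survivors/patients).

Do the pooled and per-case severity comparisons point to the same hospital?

No

Critical: Lakeside 40/153 = 26.1%, Providence 66/321 = 20.6% → Lakeside
Severe: Lakeside 27/58 = 46.6%, Providence 45/77 = 58.4% → Providence
Mild: Lakeside 8/9 = 88.9%, Providence 12/14 = 85.7% → Lakeside
Overall: Lakeside 75/220 = 34.1%, Providence 123/412 = 29.9% → Lakeside
Neither sweeps: Lakeside wins 2 of 3 groups, Providence wins 1. Lakeside wins overall but not every group — no Simpson reversal.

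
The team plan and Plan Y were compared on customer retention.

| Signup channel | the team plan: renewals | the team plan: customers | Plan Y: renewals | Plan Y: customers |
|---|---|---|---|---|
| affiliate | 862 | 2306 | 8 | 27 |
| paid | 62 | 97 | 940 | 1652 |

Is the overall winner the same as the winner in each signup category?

No

Affiliate: the team plan 862/2306 = 37.4%, Plan Y 8/27 = 29.6% → the team plan
Paid: the team plan 62/97 = 63.9%, Plan Y 940/1652 = 56.9% → the team plan
Overall: the team plan 924/2403 = 38.5%, Plan Y 948/1679 = 56.5% → Plan Y
The team plan wins each signup group but Plan Y wins overall — the comparison reverses. The team plan's customers skew toward affiliate, which has a lower base rate.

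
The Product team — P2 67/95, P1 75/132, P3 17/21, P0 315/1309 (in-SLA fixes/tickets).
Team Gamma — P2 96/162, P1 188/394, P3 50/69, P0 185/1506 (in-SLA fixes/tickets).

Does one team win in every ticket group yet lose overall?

No

P2: the Product team 67/95 = 70.5%, Team Gamma 96/162 = 59.3% → the Product team
P1: the Product team 75/132 = 56.8%, Team Gamma 188/394 = 47.7% → the Product team
P3: the Product team 17/21 = 81.0%, Team Gamma 50/69 = 72.5% → the Product team
P0: the Product team 315/1309 = 24.1%, Team Gamma 185/1506 = 12.3% → the Product team
Overall: the Product team 474/1557 = 30.4%, Team Gamma 519/2131 = 24.4% → the Product team
The Product team wins overall and in every ticket group — no reversal.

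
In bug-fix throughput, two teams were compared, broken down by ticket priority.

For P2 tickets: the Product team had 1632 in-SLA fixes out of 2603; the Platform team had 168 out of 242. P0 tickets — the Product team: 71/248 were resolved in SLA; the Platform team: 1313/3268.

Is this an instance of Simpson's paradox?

P2: the Product team 1632/2603 = 62.7%, the Platform team 168/242 = 69.4% → the Platform team
P0: the Product team 71/248 = 28.6%, the Platform team 1313/3268 = 40.2% → the Platform team
Overall: the Product team 1703/2851 = 59.7%, the Platform team 1481/3510 = 42.2% → the Product team
The Platform team wins each ticket group but the Product team wins overall — the comparison reverses. The Platform team's tickets skew toward P0, which has a lower base rate.

Yes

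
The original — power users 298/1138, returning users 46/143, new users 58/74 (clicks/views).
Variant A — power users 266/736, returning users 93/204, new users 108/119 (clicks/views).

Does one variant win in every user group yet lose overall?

Power users: the original 298/1138 = 26.2%, Variant A 266/736 = 36.1% → Variant A
Returning users: the original 46/143 = 32.2%, Variant A 93/204 = 45.6% → Variant A
New users: the original 58/74 = 78.4%, Variant A 108/119 = 90.8% → Variant A
Overall: the original 402/1355 = 29.7%, Variant A 467/1059 = 44.1% → Variant A
Variant A wins overall and in every user group — no reversal.

No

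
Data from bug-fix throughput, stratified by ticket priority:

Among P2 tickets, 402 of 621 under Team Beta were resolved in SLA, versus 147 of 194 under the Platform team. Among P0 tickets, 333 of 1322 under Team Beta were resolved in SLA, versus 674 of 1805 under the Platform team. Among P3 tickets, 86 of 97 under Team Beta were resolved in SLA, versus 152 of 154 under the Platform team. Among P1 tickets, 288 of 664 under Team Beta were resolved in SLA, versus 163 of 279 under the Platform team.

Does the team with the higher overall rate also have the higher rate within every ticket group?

Yes

P2: Team Beta 402/621 = 64.7%, the Platform team 147/194 = 75.8% → the Platform team
P0: Team Beta 333/1322 = 25.2%, the Platform team 674/1805 = 37.3% → the Platform team
P3: Team Beta 86/97 = 88.7%, the Platform team 152/154 = 98.7% → the Platform team
P1: Team Beta 288/664 = 43.4%, the Platform team 163/279 = 58.4% → the Platform team
Overall: Team Beta 1109/2704 = 41.0%, the Platform team 1136/2432 = 46.7% → the Platform team
The Platform team wins overall and in every ticket group — no reversal.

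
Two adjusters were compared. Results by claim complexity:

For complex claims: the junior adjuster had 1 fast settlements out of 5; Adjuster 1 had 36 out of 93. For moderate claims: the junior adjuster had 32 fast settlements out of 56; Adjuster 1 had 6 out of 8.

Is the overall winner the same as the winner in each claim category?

No

Complex: the junior adjuster 1/5 = 20.0%, Adjuster 1 36/93 = 38.7% → Adjuster 1
Moderate: the junior adjuster 32/56 = 57.1%, Adjuster 1 6/8 = 75.0% → Adjuster 1
Overall: the junior adjuster 33/61 = 54.1%, Adjuster 1 42/101 = 41.6% → the junior adjuster
Adjuster 1 wins each claim group but the junior adjuster wins overall — the comparison reverses. Adjuster 1's claims skew toward complex, which has a lower base rate.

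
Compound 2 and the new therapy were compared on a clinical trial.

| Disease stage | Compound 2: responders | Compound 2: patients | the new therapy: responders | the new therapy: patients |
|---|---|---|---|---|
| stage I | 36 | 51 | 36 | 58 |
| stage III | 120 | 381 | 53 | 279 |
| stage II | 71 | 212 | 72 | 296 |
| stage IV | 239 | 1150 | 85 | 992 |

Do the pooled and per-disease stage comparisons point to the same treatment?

Yes

Stage I: Compound 2 36/51 = 70.6%, the new therapy 36/58 = 62.1% → Compound 2
Stage III: Compound 2 120/381 = 31.5%, the new therapy 53/279 = 19.0% → Compound 2
Stage II: Compound 2 71/212 = 33.5%, the new therapy 72/296 = 24.3% → Compound 2
Stage IV: Compound 2 239/1150 = 20.8%, the new therapy 85/992 = 8.6% → Compound 2
Overall: Compound 2 466/1794 = 26.0%, the new therapy 246/1625 = 15.1% → Compound 2
Compound 2 wins overall and in every disease group — no reversal.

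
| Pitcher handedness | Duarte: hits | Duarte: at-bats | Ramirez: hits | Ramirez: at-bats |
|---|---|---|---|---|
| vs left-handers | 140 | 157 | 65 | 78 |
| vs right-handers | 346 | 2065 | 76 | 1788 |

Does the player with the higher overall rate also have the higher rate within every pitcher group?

Yes

Vs left-handers: Duarte 140/157 = 89.2%, Ramirez 65/78 = 83.3% → Duarte
Vs right-handers: Duarte 346/2065 = 16.8%, Ramirez 76/1788 = 4.3% → Duarte
Overall: Duarte 486/2222 = 21.9%, Ramirez 141/1866 = 7.6% → Duarte
Duarte wins overall and in every pitcher group — no reversal.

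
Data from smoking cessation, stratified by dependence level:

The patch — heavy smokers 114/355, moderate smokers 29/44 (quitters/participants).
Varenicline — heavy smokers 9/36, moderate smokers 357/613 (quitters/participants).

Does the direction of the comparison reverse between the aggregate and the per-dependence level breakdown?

Heavy smokers: the patch 114/355 = 32.1%, varenicline 9/36 = 25.0% → the patch
Moderate smokers: the patch 29/44 = 65.9%, varenicline 357/613 = 58.2% → the patch
Overall: the patch 143/399 = 35.8%, varenicline 366/649 = 56.4% → varenicline
The patch wins each dependence group but varenicline wins overall — the comparison reverses. The patch's participants skew toward heavy smokers, which has a lower base rate.

Yes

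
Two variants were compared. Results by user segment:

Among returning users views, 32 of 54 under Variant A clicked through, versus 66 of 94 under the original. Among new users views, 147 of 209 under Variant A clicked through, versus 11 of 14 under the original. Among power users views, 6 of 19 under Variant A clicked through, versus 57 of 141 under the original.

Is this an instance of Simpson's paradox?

Yes

Returning users: Variant A 32/54 = 59.3%, the original 66/94 = 70.2% → the original
New users: Variant A 147/209 = 70.3%, the original 11/14 = 78.6% → the original
Power users: Variant A 6/19 = 31.6%, the original 57/141 = 40.4% → the original
Overall: Variant A 185/282 = 65.6%, the original 134/249 = 53.8% → Variant A
The original wins each user group but Variant A wins overall — the comparison reverses. The original's views skew toward power users, which has a lower base rate.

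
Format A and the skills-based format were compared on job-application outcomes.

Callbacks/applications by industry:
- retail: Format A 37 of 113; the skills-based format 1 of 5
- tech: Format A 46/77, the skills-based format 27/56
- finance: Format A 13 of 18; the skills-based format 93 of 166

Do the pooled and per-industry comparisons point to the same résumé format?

No

Retail: Format A 37/113 = 32.7%, the skills-based format 1/5 = 20.0% → Format A
Tech: Format A 46/77 = 59.7%, the skills-based format 27/56 = 48.2% → Format A
Finance: Format A 13/18 = 72.2%, the skills-based format 93/166 = 56.0% → Format A
Overall: Format A 96/208 = 46.2%, the skills-based format 121/227 = 53.3% → the skills-based format
Format A wins each industry group but the skills-based format wins overall — the comparison reverses. Format A's applications skew toward retail, which has a lower base rate.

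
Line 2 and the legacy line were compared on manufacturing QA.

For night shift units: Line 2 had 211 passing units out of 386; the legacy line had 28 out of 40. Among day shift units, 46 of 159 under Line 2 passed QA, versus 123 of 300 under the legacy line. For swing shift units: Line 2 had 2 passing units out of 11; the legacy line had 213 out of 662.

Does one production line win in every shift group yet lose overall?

Yes

Night shift: Line 2 211/386 = 54.7%, the legacy line 28/40 = 70.0% → the legacy line
Day shift: Line 2 46/159 = 28.9%, the legacy line 123/300 = 41.0% → the legacy line
Swing shift: Line 2 2/11 = 18.2%, the legacy line 213/662 = 32.2% → the legacy line
Overall: Line 2 259/556 = 46.6%, the legacy line 364/1002 = 36.3% → Line 2
The legacy line wins each shift group but Line 2 wins overall — the comparison reverses. The legacy line's units skew toward swing shift, which has a lower base rate.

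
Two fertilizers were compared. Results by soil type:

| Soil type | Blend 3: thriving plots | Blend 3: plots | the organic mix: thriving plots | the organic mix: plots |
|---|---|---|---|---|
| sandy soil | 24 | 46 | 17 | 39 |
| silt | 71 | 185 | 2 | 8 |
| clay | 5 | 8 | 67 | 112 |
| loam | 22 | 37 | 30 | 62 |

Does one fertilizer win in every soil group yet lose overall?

Sandy soil: Blend 3 24/46 = 52.2%, the organic mix 17/39 = 43.6% → Blend 3
Silt: Blend 3 71/185 = 38.4%, the organic mix 2/8 = 25.0% → Blend 3
Clay: Blend 3 5/8 = 62.5%, the organic mix 67/112 = 59.8% → Blend 3
Loam: Blend 3 22/37 = 59.5%, the organic mix 30/62 = 48.4% → Blend 3
Overall: Blend 3 122/276 = 44.2%, the organic mix 116/221 = 52.5% → the organic mix
Blend 3 wins each soil group but the organic mix wins overall — the comparison reverses. Blend 3's plots skew toward silt, which has a lower base rate.

Yes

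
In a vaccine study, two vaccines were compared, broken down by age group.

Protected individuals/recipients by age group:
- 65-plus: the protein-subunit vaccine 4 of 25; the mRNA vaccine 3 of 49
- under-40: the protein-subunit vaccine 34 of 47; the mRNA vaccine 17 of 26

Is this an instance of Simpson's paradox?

65-plus: the protein-subunit vaccine 4/25 = 16.0%, the mRNA vaccine 3/49 = 6.1% → the protein-subunit vaccine
Under-40: the protein-subunit vaccine 34/47 = 72.3%, the mRNA vaccine 17/26 = 65.4% → the protein-subunit vaccine
Overall: the protein-subunit vaccine 38/72 = 52.8%, the mRNA vaccine 20/75 = 26.7% → the protein-subunit vaccine
The protein-subunit vaccine wins overall and in every age group — no reversal.

No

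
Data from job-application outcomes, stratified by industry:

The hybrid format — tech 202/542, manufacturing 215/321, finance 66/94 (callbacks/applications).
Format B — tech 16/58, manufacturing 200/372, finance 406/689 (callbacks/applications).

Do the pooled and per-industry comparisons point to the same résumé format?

No

Tech: the hybrid format 202/542 = 37.3%, Format B 16/58 = 27.6% → the hybrid format
Manufacturing: the hybrid format 215/321 = 67.0%, Format B 200/372 = 53.8% → the hybrid format
Finance: the hybrid format 66/94 = 70.2%, Format B 406/689 = 58.9% → the hybrid format
Overall: the hybrid format 483/957 = 50.5%, Format B 622/1119 = 55.6% → Format B
The hybrid format wins each industry group but Format B wins overall — the comparison reverses. The hybrid format's applications skew toward tech, which has a lower base rate.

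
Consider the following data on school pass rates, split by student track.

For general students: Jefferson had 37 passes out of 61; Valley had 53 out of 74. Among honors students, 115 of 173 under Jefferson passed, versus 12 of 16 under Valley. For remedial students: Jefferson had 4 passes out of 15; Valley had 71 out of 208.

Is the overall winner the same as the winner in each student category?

General: Jefferson 37/61 = 60.7%, Valley 53/74 = 71.6% → Valley
Honors: Jefferson 115/173 = 66.5%, Valley 12/16 = 75.0% → Valley
Remedial: Jefferson 4/15 = 26.7%, Valley 71/208 = 34.1% → Valley
Overall: Jefferson 156/249 = 62.7%, Valley 136/298 = 45.6% → Jefferson
Valley wins each student group but Jefferson wins overall — the comparison reverses. Valley's students skew toward remedial, which has a lower base rate.

No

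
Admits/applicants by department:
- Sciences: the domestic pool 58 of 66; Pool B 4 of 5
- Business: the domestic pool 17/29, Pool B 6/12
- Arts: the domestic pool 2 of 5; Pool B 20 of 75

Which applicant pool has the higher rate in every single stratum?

Sciences: the domestic pool 58/66 = 87.9%, Pool B 4/5 = 80.0% → the domestic pool
Business: the domestic pool 17/29 = 58.6%, Pool B 6/12 = 50.0% → the domestic pool
Arts: the domestic pool 2/5 = 40.0%, Pool B 20/75 = 26.7% → the domestic pool
The domestic pool has the higher rate in all 3 groups.

the domestic pool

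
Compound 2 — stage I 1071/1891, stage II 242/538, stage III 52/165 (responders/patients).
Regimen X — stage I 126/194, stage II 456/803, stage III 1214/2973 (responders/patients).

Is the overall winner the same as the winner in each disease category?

No

Stage I: Compound 2 1071/1891 = 56.6%, Regimen X 126/194 = 64.9% → Regimen X
Stage II: Compound 2 242/538 = 45.0%, Regimen X 456/803 = 56.8% → Regimen X
Stage III: Compound 2 52/165 = 31.5%, Regimen X 1214/2973 = 40.8% → Regimen X
Overall: Compound 2 1365/2594 = 52.6%, Regimen X 1796/3970 = 45.2% → Compound 2
Regimen X wins each disease group but Compound 2 wins overall — the comparison reverses. Regimen X's patients skew toward stage III, which has a lower base rate.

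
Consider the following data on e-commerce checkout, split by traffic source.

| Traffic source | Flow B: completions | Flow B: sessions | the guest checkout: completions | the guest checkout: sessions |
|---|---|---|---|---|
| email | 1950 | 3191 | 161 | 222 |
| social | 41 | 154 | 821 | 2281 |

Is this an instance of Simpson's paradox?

Yes

Email: Flow B 1950/3191 = 61.1%, the guest checkout 161/222 = 72.5% → the guest checkout
Social: Flow B 41/154 = 26.6%, the guest checkout 821/2281 = 36.0% → the guest checkout
Overall: Flow B 1991/3345 = 59.5%, the guest checkout 982/2503 = 39.2% → Flow B
The guest checkout wins each traffic group but Flow B wins overall — the comparison reverses. The guest checkout's sessions skew toward social, which has a lower base rate.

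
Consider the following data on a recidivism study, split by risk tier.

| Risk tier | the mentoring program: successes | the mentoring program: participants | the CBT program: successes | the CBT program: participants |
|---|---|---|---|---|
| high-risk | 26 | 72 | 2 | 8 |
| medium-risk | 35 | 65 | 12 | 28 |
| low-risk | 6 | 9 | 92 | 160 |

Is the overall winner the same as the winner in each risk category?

No

High-risk: the mentoring program 26/72 = 36.1%, the CBT program 2/8 = 25.0% → the mentoring program
Medium-risk: the mentoring program 35/65 = 53.8%, the CBT program 12/28 = 42.9% → the mentoring program
Low-risk: the mentoring program 6/9 = 66.7%, the CBT program 92/160 = 57.5% → the mentoring program
Overall: the mentoring program 67/146 = 45.9%, the CBT program 106/196 = 54.1% → the CBT program
The mentoring program wins each risk group but the CBT program wins overall — the comparison reverses. The mentoring program's participants skew toward high-risk, which has a lower base rate.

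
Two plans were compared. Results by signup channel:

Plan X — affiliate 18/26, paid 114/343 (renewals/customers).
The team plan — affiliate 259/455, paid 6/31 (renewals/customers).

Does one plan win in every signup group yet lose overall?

Yes

Affiliate: Plan X 18/26 = 69.2%, the team plan 259/455 = 56.9% → Plan X
Paid: Plan X 114/343 = 33.2%, the team plan 6/31 = 19.4% → Plan X
Overall: Plan X 132/369 = 35.8%, the team plan 265/486 = 54.5% → the team plan
Plan X wins each signup group but the team plan wins overall — the comparison reverses. Plan X's customers skew toward paid, which has a lower base rate.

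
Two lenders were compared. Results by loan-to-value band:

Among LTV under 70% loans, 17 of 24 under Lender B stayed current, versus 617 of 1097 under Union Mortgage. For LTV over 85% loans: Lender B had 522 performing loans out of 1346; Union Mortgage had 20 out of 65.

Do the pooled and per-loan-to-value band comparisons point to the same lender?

No

LTV under 70%: Lender B 17/24 = 70.8%, Union Mortgage 617/1097 = 56.2% → Lender B
LTV over 85%: Lender B 522/1346 = 38.8%, Union Mortgage 20/65 = 30.8% → Lender B
Overall: Lender B 539/1370 = 39.3%, Union Mortgage 637/1162 = 54.8% → Union Mortgage
Lender B wins each loan-to-value group but Union Mortgage wins overall — the comparison reverses. Lender B's loans skew toward LTV over 85%, which has a lower base rate.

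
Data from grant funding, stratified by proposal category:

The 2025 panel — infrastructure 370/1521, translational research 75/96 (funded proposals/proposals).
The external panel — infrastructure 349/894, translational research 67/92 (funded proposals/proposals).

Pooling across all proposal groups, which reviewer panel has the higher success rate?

Infrastructure: the 2025 panel 370/1521 = 24.3%, the external panel 349/894 = 39.0% → the external panel
Translational research: the 2025 panel 75/96 = 78.1%, the external panel 67/92 = 72.8% → the 2025 panel
Overall: the 2025 panel 445/1617 = 27.5%, the external panel 416/986 = 42.2% → the external panel
(Neither sweeps every proposal group, but the external panel has the higher pooled rate.)

the external panel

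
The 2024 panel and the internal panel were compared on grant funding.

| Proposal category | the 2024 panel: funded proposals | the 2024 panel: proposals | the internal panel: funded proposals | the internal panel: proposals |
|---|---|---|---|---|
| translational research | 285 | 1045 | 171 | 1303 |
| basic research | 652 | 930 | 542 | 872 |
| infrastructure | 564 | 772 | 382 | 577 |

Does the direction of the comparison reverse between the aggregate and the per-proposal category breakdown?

Translational research: the 2024 panel 285/1045 = 27.3%, the internal panel 171/1303 = 13.1% → the 2024 panel
Basic research: the 2024 panel 652/930 = 70.1%, the internal panel 542/872 = 62.2% → the 2024 panel
Infrastructure: the 2024 panel 564/772 = 73.1%, the internal panel 382/577 = 66.2% → the 2024 panel
Overall: the 2024 panel 1501/2747 = 54.6%, the internal panel 1095/2752 = 39.8% → the 2024 panel
The 2024 panel wins overall and in every proposal group — no reversal.

No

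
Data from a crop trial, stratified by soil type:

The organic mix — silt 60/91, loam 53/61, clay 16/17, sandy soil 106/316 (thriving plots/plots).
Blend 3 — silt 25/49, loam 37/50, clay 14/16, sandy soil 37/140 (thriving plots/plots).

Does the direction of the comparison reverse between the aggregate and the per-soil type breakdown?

No

Silt: the organic mix 60/91 = 65.9%, Blend 3 25/49 = 51.0% → the organic mix
Loam: the organic mix 53/61 = 86.9%, Blend 3 37/50 = 74.0% → the organic mix
Clay: the organic mix 16/17 = 94.1%, Blend 3 14/16 = 87.5% → the organic mix
Sandy soil: the organic mix 106/316 = 33.5%, Blend 3 37/140 = 26.4% → the organic mix
Overall: the organic mix 235/485 = 48.5%, Blend 3 113/255 = 44.3% → the organic mix
The organic mix wins overall and in every soil group — no reversal.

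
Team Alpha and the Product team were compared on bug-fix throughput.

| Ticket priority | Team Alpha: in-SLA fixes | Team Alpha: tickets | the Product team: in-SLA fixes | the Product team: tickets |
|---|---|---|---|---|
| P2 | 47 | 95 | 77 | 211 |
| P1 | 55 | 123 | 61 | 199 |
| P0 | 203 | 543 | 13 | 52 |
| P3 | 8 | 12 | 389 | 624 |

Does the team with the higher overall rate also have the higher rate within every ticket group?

P2: Team Alpha 47/95 = 49.5%, the Product team 77/211 = 36.5% → Team Alpha
P1: Team Alpha 55/123 = 44.7%, the Product team 61/199 = 30.7% → Team Alpha
P0: Team Alpha 203/543 = 37.4%, the Product team 13/52 = 25.0% → Team Alpha
P3: Team Alpha 8/12 = 66.7%, the Product team 389/624 = 62.3% → Team Alpha
Overall: Team Alpha 313/773 = 40.5%, the Product team 540/1086 = 49.7% → the Product team
Team Alpha wins each ticket group but the Product team wins overall — the comparison reverses. Team Alpha's tickets skew toward P0, which has a lower base rate.

No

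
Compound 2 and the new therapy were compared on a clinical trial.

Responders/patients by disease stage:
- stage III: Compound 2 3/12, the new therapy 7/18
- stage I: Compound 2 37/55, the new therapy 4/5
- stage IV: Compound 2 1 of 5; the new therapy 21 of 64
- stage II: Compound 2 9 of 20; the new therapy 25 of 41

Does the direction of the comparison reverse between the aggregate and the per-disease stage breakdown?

Stage III: Compound 2 3/12 = 25.0%, the new therapy 7/18 = 38.9% → the new therapy
Stage I: Compound 2 37/55 = 67.3%, the new therapy 4/5 = 80.0% → the new therapy
Stage IV: Compound 2 1/5 = 20.0%, the new therapy 21/64 = 32.8% → the new therapy
Stage II: Compound 2 9/20 = 45.0%, the new therapy 25/41 = 61.0% → the new therapy
Overall: Compound 2 50/92 = 54.3%, the new therapy 57/128 = 44.5% → Compound 2
The new therapy wins each disease group but Compound 2 wins overall — the comparison reverses. The new therapy's patients skew toward stage IV, which has a lower base rate.

Yes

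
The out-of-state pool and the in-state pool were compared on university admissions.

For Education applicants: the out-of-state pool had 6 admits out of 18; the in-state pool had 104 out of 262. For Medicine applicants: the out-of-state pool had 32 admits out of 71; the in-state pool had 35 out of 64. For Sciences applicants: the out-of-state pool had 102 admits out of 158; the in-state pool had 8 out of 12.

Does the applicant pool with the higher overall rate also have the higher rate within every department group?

No

Education: the out-of-state pool 6/18 = 33.3%, the in-state pool 104/262 = 39.7% → the in-state pool
Medicine: the out-of-state pool 32/71 = 45.1%, the in-state pool 35/64 = 54.7% → the in-state pool
Sciences: the out-of-state pool 102/158 = 64.6%, the in-state pool 8/12 = 66.7% → the in-state pool
Overall: the out-of-state pool 140/247 = 56.7%, the in-state pool 147/338 = 43.5% → the out-of-state pool
The in-state pool wins each department group but the out-of-state pool wins overall — the comparison reverses. The in-state pool's applicants skew toward Education, which has a lower base rate.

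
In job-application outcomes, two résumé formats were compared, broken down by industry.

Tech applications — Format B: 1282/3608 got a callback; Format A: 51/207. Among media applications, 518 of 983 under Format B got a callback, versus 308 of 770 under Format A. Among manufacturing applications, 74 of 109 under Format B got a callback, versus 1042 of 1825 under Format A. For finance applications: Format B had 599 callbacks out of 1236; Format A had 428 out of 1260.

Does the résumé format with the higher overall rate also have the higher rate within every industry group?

Tech: Format B 1282/3608 = 35.5%, Format A 51/207 = 24.6% → Format B
Media: Format B 518/983 = 52.7%, Format A 308/770 = 40.0% → Format B
Manufacturing: Format B 74/109 = 67.9%, Format A 1042/1825 = 57.1% → Format B
Finance: Format B 599/1236 = 48.5%, Format A 428/1260 = 34.0% → Format B
Overall: Format B 2473/5936 = 41.7%, Format A 1829/4062 = 45.0% → Format A
Format B wins each industry group but Format A wins overall — the comparison reverses. Format B's applications skew toward tech, which has a lower base rate.

No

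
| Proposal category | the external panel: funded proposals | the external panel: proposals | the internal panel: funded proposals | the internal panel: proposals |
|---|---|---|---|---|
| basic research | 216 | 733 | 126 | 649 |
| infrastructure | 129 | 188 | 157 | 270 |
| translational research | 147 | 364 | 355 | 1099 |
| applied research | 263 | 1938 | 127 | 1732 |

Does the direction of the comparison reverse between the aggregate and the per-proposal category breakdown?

No

Basic research: the external panel 216/733 = 29.5%, the internal panel 126/649 = 19.4% → the external panel
Infrastructure: the external panel 129/188 = 68.6%, the internal panel 157/270 = 58.1% → the external panel
Translational research: the external panel 147/364 = 40.4%, the internal panel 355/1099 = 32.3% → the external panel
Applied research: the external panel 263/1938 = 13.6%, the internal panel 127/1732 = 7.3% → the external panel
Overall: the external panel 755/3223 = 23.4%, the internal panel 765/3750 = 20.4% → the external panel
The external panel wins overall and in every proposal group — no reversal.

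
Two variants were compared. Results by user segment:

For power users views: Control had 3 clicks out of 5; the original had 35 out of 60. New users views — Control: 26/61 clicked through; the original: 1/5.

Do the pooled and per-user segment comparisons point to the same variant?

Power users: Control 3/5 = 60.0%, the original 35/60 = 58.3% → Control
New users: Control 26/61 = 42.6%, the original 1/5 = 20.0% → Control
Overall: Control 29/66 = 43.9%, the original 36/65 = 55.4% → the original
Control wins each user group but the original wins overall — the comparison reverses. Control's views skew toward new users, which has a lower base rate.

No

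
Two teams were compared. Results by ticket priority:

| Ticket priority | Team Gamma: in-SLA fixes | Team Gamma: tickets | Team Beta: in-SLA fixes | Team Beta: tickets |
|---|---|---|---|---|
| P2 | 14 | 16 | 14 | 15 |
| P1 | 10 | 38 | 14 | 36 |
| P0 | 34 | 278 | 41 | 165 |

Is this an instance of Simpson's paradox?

No

P2: Team Gamma 14/16 = 87.5%, Team Beta 14/15 = 93.3% → Team Beta
P1: Team Gamma 10/38 = 26.3%, Team Beta 14/36 = 38.9% → Team Beta
P0: Team Gamma 34/278 = 12.2%, Team Beta 41/165 = 24.8% → Team Beta
Overall: Team Gamma 58/332 = 17.5%, Team Beta 69/216 = 31.9% → Team Beta
Team Beta wins overall and in every ticket group — no reversal.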